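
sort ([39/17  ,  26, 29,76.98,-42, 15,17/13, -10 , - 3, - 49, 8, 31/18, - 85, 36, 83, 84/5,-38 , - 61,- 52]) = [ - 85,-61, - 52, - 49, - 42, - 38, - 10, -3,17/13, 31/18,39/17,8,15, 84/5,26,29, 36, 76.98, 83]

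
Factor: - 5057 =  - 13^1*389^1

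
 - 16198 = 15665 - 31863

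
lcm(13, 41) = 533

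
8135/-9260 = -1 + 225/1852=- 0.88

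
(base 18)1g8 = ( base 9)758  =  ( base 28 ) M4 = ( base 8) 1154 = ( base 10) 620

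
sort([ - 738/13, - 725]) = [ - 725, - 738/13]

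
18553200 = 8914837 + 9638363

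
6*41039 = 246234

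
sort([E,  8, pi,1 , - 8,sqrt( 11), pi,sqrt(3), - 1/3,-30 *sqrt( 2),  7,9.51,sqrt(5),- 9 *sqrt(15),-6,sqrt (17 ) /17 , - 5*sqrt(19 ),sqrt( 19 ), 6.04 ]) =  [ - 30*sqrt(2),-9* sqrt(15), - 5*sqrt(19 ),-8, - 6, - 1/3,sqrt( 17)/17,1,sqrt(3),sqrt( 5),E, pi, pi,sqrt(11),sqrt( 19),6.04,7 , 8,9.51 ] 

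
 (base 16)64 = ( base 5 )400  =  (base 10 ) 100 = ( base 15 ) 6A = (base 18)5A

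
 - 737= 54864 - 55601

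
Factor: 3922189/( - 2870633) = -17^1*19^1*883^(-1 )*3251^( - 1)*12143^1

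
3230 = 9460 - 6230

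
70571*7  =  493997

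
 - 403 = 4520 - 4923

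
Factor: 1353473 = 11^1 * 71^1*1733^1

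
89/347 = 89/347 = 0.26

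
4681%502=163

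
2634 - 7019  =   -4385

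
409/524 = 409/524 = 0.78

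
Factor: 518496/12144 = 2^1* 23^ ( - 1) * 491^1 = 982/23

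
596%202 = 192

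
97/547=97/547= 0.18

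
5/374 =5/374 = 0.01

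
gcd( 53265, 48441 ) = 201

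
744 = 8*93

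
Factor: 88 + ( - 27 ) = 61 = 61^1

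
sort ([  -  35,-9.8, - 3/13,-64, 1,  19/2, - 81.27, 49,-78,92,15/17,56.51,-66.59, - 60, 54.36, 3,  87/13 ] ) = [ - 81.27, - 78 , - 66.59 ,-64, - 60,-35,-9.8, - 3/13,15/17,1 , 3,87/13,19/2, 49, 54.36,56.51,92]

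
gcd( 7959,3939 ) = 3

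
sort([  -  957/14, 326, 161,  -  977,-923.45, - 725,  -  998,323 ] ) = [ - 998,  -  977,-923.45,-725  ,  -  957/14, 161,323, 326]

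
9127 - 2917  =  6210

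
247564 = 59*4196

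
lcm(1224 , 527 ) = 37944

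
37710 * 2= 75420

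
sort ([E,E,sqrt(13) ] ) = [ E,E, sqrt(13)]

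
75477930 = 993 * 76010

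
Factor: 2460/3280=3/4 = 2^( - 2 )  *  3^1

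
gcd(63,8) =1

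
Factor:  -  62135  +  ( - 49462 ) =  - 3^1 * 37199^1 = - 111597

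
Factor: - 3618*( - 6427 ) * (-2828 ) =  - 65759161608 = -2^3 * 3^3*7^1*67^1 *101^1 * 6427^1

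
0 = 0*265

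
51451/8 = 51451/8=6431.38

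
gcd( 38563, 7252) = 49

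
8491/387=8491/387 = 21.94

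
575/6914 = 575/6914 = 0.08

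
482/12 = 241/6 = 40.17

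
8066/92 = 87 + 31/46 = 87.67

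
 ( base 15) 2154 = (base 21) fkj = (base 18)13dg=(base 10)7054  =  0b1101110001110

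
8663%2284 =1811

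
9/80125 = 9/80125  =  0.00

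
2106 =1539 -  -567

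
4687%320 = 207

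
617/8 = 77 + 1/8 = 77.12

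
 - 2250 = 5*(-450)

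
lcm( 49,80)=3920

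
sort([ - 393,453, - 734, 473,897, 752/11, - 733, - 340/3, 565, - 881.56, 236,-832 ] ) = [  -  881.56 ,  -  832,-734, - 733, - 393, - 340/3, 752/11, 236,453 , 473,565,897 ] 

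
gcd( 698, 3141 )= 349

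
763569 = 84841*9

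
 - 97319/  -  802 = 121 + 277/802 =121.35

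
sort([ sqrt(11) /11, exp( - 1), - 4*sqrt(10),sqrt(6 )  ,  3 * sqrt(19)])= [ - 4*sqrt(10),sqrt(11)/11, exp(  -  1), sqrt( 6 ), 3 *sqrt(19) ]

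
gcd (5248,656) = 656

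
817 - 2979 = -2162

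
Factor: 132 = 2^2*3^1*11^1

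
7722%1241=276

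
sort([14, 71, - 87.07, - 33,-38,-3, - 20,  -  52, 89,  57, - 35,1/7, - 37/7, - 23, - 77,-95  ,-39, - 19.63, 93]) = [ - 95, - 87.07,  -  77, - 52, - 39, - 38,-35 , -33, - 23, - 20, - 19.63, - 37/7, - 3, 1/7,14, 57,71, 89, 93 ] 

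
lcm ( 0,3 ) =0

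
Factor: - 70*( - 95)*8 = 2^4*5^2  *7^1*19^1 =53200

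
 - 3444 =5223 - 8667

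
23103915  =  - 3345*( - 6907) 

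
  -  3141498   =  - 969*3242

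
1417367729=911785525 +505582204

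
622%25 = 22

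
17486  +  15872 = 33358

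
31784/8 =3973=3973.00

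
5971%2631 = 709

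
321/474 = 107/158 = 0.68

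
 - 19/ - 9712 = 19/9712 = 0.00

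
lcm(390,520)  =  1560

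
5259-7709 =-2450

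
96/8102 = 48/4051 = 0.01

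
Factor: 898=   2^1*449^1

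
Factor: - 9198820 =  - 2^2*5^1*131^1*3511^1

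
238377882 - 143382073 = 94995809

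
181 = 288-107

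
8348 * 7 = 58436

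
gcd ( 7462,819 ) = 91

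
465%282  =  183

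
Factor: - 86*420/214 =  - 18060/107 = - 2^2*3^1*5^1 * 7^1*43^1*107^( - 1 ) 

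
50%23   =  4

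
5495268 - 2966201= 2529067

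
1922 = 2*961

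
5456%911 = 901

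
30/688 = 15/344 = 0.04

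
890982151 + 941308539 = 1832290690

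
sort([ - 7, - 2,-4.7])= [ - 7, - 4.7,-2 ]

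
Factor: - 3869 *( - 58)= 224402 = 2^1*29^1*53^1*73^1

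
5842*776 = 4533392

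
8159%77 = 74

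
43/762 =43/762 = 0.06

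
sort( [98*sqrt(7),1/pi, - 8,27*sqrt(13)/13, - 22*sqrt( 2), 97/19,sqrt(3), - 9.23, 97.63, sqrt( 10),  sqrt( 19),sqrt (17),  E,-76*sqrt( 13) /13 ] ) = [- 22 *sqrt(2),- 76 *sqrt(13)/13,-9.23, - 8, 1/pi, sqrt( 3), E, sqrt(10),sqrt( 17 ),  sqrt(19),  97/19,27 * sqrt(13) /13, 97.63, 98*sqrt(7)]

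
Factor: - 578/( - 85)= 34/5 = 2^1 * 5^( - 1 )*17^1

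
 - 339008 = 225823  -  564831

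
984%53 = 30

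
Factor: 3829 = 7^1*547^1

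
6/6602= 3/3301 = 0.00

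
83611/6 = 13935 + 1/6 = 13935.17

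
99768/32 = 12471/4 =3117.75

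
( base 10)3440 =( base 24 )5N8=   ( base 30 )3ok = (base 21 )7GH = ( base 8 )6560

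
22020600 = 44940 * 490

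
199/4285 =199/4285 = 0.05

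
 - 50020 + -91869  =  -141889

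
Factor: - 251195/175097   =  -5^1*7^1*13^( - 1)*7177^1*13469^( - 1) 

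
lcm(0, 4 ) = 0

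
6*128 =768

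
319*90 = 28710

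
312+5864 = 6176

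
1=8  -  7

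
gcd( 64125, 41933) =19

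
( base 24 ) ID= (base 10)445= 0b110111101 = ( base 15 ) 1EA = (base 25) hk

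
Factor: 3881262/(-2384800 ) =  - 651/400 = - 2^(  -  4 ) * 3^1 * 5^( - 2)*7^1*31^1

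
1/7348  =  1/7348 = 0.00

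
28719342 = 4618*6219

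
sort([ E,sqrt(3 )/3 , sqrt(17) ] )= [ sqrt(3 ) /3,E, sqrt( 17 ) ] 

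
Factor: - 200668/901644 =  - 221/993 = - 3^( - 1)*13^1*17^1*331^( - 1)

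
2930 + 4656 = 7586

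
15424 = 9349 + 6075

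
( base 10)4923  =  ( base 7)20232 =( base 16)133b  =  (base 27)6K9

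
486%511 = 486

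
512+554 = 1066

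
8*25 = 200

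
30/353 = 30/353 = 0.08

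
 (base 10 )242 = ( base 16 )F2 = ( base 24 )A2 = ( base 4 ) 3302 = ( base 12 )182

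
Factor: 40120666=2^1*19^1*89^1*11863^1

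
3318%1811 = 1507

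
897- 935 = -38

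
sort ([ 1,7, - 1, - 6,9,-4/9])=[ - 6,-1, - 4/9, 1,7,9]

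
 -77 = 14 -91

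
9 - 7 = 2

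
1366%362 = 280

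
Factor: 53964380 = 2^2*5^1*107^1*151^1*167^1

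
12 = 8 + 4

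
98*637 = 62426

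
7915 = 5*1583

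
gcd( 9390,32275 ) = 5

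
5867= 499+5368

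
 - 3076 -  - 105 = -2971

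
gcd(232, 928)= 232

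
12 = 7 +5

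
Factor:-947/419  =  -419^( - 1 ) * 947^1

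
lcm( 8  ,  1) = 8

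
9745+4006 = 13751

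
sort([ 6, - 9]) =[ -9 , 6]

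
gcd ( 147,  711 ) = 3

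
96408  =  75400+21008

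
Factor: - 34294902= -2^1*3^1*5715817^1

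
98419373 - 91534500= 6884873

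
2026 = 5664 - 3638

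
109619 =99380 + 10239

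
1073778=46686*23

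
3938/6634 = 1969/3317 = 0.59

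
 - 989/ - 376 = 2+237/376 = 2.63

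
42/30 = 1 + 2/5=1.40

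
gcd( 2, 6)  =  2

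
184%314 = 184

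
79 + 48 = 127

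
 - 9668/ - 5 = 9668/5 = 1933.60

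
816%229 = 129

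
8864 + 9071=17935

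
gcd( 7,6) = 1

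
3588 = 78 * 46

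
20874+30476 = 51350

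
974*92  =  89608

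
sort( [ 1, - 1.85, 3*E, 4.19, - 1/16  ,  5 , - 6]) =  [ - 6 , - 1.85,-1/16, 1, 4.19,5, 3 *E] 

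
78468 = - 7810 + 86278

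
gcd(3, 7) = 1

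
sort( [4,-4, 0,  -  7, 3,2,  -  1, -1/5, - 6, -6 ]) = [ - 7, - 6, - 6, - 4, - 1, - 1/5, 0,2,3, 4 ]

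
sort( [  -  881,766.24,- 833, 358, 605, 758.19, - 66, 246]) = [  -  881,  -  833, - 66, 246 , 358, 605, 758.19, 766.24]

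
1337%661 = 15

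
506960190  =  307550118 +199410072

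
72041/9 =8004 + 5/9 = 8004.56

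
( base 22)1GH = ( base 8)1525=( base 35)OD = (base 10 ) 853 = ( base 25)193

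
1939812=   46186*42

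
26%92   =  26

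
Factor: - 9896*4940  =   - 48886240= - 2^5*5^1*13^1* 19^1 * 1237^1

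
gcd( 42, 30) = 6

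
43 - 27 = 16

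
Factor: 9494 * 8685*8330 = 686853398700 = 2^2*3^2*5^2*7^2* 17^1*47^1*101^1*193^1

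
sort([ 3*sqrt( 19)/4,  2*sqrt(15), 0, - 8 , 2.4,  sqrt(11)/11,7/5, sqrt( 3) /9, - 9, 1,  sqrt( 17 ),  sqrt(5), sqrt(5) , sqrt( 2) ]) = [ - 9, - 8, 0, sqrt( 3) /9, sqrt( 11 ) /11, 1, 7/5, sqrt( 2 ),sqrt( 5 ), sqrt( 5 ), 2.4 , 3*sqrt( 19) /4 , sqrt( 17), 2*sqrt( 15 ) ] 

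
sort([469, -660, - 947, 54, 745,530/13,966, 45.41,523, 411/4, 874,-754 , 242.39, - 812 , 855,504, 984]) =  [ - 947, - 812, - 754, - 660,530/13, 45.41, 54,411/4,242.39,469,  504 , 523, 745, 855, 874, 966,984] 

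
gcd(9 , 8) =1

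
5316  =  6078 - 762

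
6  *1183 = 7098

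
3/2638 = 3/2638 = 0.00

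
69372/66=11562/11 = 1051.09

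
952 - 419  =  533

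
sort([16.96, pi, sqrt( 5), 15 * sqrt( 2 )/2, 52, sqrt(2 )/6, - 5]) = [  -  5, sqrt(2 ) /6, sqrt(5), pi,15 * sqrt(2) /2, 16.96, 52 ]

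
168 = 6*28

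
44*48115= 2117060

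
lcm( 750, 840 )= 21000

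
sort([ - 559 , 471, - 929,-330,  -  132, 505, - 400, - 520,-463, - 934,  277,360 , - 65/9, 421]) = [ - 934,- 929, - 559, - 520, - 463,-400 , - 330, - 132,-65/9 , 277, 360, 421, 471 , 505 ] 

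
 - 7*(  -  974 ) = 6818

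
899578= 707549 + 192029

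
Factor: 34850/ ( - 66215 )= - 2^1 * 5^1  *19^( - 1 ) = -10/19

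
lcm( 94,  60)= 2820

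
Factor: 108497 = 108497^1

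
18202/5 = 18202/5 = 3640.40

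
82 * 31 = 2542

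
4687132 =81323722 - 76636590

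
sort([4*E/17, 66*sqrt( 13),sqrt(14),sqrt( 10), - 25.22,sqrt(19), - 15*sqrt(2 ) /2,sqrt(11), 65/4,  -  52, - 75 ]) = [ - 75, - 52, - 25.22  , - 15*sqrt( 2 ) /2,4*E/17, sqrt(10 ) , sqrt( 11),sqrt(14 ),sqrt( 19),65/4,66*sqrt(13 )]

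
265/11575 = 53/2315  =  0.02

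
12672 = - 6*( - 2112 ) 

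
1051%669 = 382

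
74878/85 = 74878/85 = 880.92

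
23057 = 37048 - 13991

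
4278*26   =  111228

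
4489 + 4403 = 8892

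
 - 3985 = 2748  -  6733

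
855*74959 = 64089945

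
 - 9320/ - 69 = 9320/69 = 135.07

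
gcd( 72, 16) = 8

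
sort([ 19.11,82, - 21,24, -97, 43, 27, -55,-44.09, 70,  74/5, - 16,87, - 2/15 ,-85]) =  [-97,  -  85,-55 , - 44.09, - 21,-16,  -  2/15, 74/5, 19.11, 24,27, 43, 70, 82,  87 ]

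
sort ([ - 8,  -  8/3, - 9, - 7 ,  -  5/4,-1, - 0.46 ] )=[  -  9, - 8, - 7 , - 8/3, - 5/4, - 1, - 0.46 ]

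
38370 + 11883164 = 11921534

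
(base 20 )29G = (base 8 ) 1744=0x3E4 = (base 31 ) 114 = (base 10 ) 996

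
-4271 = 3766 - 8037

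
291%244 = 47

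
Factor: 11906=2^1*5953^1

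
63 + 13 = 76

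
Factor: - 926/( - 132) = 2^( - 1) *3^(- 1)*11^( -1 )*463^1=463/66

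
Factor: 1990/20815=2^1*23^(  -  1) * 181^ ( - 1)*199^1=398/4163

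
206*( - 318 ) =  - 65508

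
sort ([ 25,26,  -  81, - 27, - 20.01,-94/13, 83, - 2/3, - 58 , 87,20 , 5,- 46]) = [ - 81, - 58,-46,-27,-20.01 , - 94/13, - 2/3, 5,20,25, 26,83,87 ] 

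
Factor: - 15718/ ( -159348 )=29/294  =  2^ ( - 1)*3^( - 1 )*7^ ( - 2)  *29^1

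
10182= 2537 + 7645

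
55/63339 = 55/63339 = 0.00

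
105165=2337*45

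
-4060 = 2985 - 7045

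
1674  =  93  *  18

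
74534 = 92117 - 17583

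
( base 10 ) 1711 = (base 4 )122233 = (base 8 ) 3257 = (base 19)4E1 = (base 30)1r1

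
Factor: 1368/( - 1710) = -2^2*5^(-1) =- 4/5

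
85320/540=158 = 158.00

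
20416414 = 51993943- 31577529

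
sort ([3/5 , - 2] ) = [ -2 , 3/5]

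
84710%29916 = 24878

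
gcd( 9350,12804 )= 22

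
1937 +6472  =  8409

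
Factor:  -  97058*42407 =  - 4115938606 = - 2^1*13^1*3733^1*42407^1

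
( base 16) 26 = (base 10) 38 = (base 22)1G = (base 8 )46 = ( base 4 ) 212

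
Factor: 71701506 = 2^1*3^2*79^1*50423^1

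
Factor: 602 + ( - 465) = 137^1=137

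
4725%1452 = 369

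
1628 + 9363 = 10991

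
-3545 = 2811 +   -  6356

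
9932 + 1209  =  11141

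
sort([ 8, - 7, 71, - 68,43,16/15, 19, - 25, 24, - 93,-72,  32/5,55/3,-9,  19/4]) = [-93, - 72,  -  68,-25, -9 , - 7,  16/15,19/4 , 32/5,8,55/3,  19,24, 43,71 ]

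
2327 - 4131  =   - 1804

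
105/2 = 52 + 1/2  =  52.50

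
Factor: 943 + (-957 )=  - 14  =  -2^1*7^1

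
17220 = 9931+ 7289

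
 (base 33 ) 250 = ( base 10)2343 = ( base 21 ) 56c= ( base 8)4447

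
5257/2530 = 5257/2530 = 2.08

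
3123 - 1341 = 1782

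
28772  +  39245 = 68017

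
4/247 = 4/247 = 0.02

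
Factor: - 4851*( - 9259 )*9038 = 2^1*3^2*7^2*11^1*47^1*197^1 * 4519^1 = 405945466542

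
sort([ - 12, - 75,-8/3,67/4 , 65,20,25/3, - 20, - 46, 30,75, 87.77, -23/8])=[ - 75, - 46,-20,-12, - 23/8,-8/3, 25/3,67/4,20 , 30,65,75,87.77] 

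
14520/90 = 484/3 = 161.33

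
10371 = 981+9390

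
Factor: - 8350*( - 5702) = 47611700=2^2*5^2*167^1*2851^1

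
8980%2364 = 1888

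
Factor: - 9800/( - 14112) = 25/36 =2^( - 2)*3^(-2 )*5^2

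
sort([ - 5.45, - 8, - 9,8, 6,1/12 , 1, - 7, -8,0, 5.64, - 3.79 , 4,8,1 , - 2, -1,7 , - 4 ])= [ - 9, - 8, - 8, - 7,  -  5.45, - 4, - 3.79, - 2, - 1,0,1/12,1,1,4,5.64, 6,7,8 , 8 ] 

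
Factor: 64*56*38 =136192 = 2^10*7^1 * 19^1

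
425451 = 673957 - 248506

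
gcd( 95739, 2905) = 7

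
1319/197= 1319/197  =  6.70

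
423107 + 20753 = 443860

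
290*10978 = 3183620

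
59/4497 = 59/4497 =0.01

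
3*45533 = 136599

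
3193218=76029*42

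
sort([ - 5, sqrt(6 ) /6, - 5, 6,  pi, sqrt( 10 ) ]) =[ - 5 , - 5, sqrt(6)/6, pi,sqrt( 10),  6]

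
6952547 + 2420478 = 9373025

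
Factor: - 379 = - 379^1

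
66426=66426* 1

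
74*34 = 2516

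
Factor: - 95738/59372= - 47869/29686 = - 2^ (-1) * 14843^(-1)  *  47869^1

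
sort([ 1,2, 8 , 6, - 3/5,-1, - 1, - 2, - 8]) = [ - 8, - 2 , - 1, - 1, - 3/5,1,2, 6, 8 ] 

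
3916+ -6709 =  -2793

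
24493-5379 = 19114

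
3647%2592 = 1055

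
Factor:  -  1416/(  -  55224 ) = 1/39  =  3^( - 1)*13^( - 1 )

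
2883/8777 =2883/8777 = 0.33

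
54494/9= 6054 + 8/9 = 6054.89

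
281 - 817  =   - 536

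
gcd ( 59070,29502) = 66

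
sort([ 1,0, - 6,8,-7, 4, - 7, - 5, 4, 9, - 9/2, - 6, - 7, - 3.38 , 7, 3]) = [ - 7, - 7, - 7, - 6, -6,-5, -9/2, - 3.38, 0,1,  3, 4, 4, 7 , 8,  9] 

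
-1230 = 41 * (  -  30)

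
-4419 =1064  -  5483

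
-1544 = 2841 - 4385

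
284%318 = 284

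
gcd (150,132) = 6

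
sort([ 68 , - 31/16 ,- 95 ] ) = [ - 95, - 31/16,  68] 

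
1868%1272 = 596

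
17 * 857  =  14569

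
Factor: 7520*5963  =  44841760=2^5 * 5^1 * 47^1 * 67^1 * 89^1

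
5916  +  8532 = 14448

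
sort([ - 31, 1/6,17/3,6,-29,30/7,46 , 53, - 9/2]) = [ - 31, - 29, - 9/2, 1/6,30/7, 17/3,6,46, 53 ] 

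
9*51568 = 464112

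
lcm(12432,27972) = 111888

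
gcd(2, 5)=1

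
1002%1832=1002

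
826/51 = 826/51 = 16.20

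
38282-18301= 19981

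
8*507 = 4056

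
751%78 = 49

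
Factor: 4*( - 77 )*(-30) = 2^3*3^1*5^1*7^1*11^1 = 9240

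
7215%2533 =2149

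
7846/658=3923/329 = 11.92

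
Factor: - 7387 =  -  83^1 * 89^1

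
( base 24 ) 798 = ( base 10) 4256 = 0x10a0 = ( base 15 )13db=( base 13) 1c25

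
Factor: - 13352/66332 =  - 2^1*7^( - 1 )*23^( - 1)*103^( - 1 )*  1669^1 = - 3338/16583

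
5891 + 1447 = 7338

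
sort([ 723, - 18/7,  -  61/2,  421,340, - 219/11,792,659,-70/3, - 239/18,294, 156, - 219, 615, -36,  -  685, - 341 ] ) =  [-685,-341,-219,-36, - 61/2, - 70/3,-219/11,  -  239/18,-18/7 , 156, 294,340,421  ,  615,659, 723, 792]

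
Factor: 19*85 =5^1*17^1 * 19^1 = 1615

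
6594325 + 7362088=13956413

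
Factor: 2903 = 2903^1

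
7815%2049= 1668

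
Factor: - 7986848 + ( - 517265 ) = - 79^1*107647^1  =  - 8504113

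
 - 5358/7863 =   -  1+835/2621 = - 0.68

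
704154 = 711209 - 7055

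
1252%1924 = 1252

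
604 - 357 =247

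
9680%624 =320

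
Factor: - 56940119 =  - 79^1  *  443^1*1627^1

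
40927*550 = 22509850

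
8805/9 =978+1/3 = 978.33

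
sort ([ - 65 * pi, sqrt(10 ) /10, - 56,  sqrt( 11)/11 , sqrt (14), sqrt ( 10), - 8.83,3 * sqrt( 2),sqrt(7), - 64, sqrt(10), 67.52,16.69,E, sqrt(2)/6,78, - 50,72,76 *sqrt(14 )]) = [-65* pi, - 64, - 56, - 50, - 8.83,sqrt( 2) /6, sqrt(11 ) /11,  sqrt( 10)/10,sqrt( 7 ),E, sqrt( 10),sqrt( 10 ),sqrt(14),3*sqrt( 2 ) , 16.69 , 67.52,72,78,76*sqrt (14) ]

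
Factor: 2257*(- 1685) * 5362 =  - 2^1*5^1*7^1*37^1*61^1 * 337^1*383^1 = - 20391927290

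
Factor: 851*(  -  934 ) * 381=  - 2^1*3^1*23^1 * 37^1*127^1*467^1 = - 302831754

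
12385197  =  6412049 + 5973148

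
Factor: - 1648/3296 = -1/2 = - 2^( - 1 )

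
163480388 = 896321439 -732841051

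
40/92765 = 8/18553 = 0.00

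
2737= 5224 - 2487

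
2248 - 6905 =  - 4657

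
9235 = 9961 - 726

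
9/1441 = 9/1441 = 0.01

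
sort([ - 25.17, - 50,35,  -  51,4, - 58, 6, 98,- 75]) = [-75, - 58,-51, - 50 ,-25.17, 4,6, 35,98]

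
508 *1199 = 609092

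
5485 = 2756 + 2729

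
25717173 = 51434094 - 25716921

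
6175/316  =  6175/316 = 19.54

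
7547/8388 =7547/8388 = 0.90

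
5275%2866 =2409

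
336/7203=16/343 = 0.05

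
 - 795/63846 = - 265/21282 =-0.01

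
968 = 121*8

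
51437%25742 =25695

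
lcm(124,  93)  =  372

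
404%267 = 137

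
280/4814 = 140/2407 = 0.06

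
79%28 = 23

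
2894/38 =1447/19 = 76.16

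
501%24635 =501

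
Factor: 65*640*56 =2329600 = 2^10 *5^2*7^1 * 13^1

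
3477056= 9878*352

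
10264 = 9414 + 850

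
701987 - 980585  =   - 278598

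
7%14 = 7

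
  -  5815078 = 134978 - 5950056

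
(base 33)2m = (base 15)5d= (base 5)323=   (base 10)88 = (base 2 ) 1011000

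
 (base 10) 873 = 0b1101101001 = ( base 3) 1012100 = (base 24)1C9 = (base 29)113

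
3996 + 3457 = 7453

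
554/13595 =554/13595 = 0.04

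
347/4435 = 347/4435= 0.08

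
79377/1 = 79377 = 79377.00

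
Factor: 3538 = 2^1 * 29^1*61^1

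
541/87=6 + 19/87=6.22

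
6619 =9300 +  - 2681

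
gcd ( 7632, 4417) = 1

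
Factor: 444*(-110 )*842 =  - 2^4*3^1 * 5^1*11^1*37^1 *421^1 = - 41123280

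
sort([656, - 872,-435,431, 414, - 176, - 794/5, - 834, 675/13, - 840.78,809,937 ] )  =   [ - 872,-840.78, - 834 ,  -  435, - 176, - 794/5, 675/13,414 , 431, 656, 809, 937]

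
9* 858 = 7722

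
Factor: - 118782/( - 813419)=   2^1*3^2*6599^1 * 813419^(-1)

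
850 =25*34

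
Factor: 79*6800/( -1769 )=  - 537200/1769=-2^4*5^2*17^1*29^(-1)*61^( - 1 )* 79^1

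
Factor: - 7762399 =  - 1031^1*7529^1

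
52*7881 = 409812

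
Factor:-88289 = -88289^1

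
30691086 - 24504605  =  6186481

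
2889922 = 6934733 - 4044811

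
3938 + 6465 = 10403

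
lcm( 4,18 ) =36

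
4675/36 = 4675/36 = 129.86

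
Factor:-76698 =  - 2^1*3^2*4261^1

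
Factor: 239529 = 3^1*79843^1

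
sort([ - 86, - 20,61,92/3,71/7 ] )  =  [ - 86, - 20,71/7, 92/3,61]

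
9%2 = 1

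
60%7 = 4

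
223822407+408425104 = 632247511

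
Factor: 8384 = 2^6*131^1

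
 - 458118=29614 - 487732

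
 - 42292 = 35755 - 78047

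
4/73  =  4/73 = 0.05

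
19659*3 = 58977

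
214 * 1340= 286760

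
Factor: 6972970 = 2^1*5^1*449^1*1553^1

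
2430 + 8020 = 10450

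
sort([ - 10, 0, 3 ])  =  [ -10,0 , 3]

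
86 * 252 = 21672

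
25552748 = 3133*8156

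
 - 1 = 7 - 8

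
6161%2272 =1617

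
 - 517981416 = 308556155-826537571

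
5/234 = 5/234 = 0.02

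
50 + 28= 78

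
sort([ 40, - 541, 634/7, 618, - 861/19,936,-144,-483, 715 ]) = [-541, - 483,- 144, - 861/19, 40, 634/7,618, 715, 936] 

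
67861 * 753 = 51099333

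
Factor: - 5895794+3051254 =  - 2844540 = - 2^2*3^2 * 5^1 *15803^1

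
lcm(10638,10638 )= 10638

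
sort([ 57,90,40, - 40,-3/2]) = [ - 40, - 3/2, 40,57, 90]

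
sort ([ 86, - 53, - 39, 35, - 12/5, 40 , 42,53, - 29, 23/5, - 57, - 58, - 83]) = [ - 83, - 58,  -  57,  -  53, - 39, - 29, - 12/5, 23/5, 35, 40, 42, 53, 86 ]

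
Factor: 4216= 2^3*17^1*31^1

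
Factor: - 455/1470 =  - 2^( - 1)*3^( - 1)*7^( - 1)*13^1 = - 13/42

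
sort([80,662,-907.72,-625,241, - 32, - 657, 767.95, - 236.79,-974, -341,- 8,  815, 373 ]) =[ - 974,-907.72, - 657,-625,-341, - 236.79,-32, - 8, 80, 241, 373, 662, 767.95, 815]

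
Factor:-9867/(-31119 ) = 13/41 = 13^1*41^( - 1 ) 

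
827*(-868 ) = -717836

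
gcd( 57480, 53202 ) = 6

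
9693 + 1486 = 11179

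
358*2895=1036410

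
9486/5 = 9486/5 =1897.20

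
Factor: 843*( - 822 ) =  - 2^1*3^2  *137^1*281^1 = - 692946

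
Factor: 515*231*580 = 68999700 = 2^2*3^1*5^2*7^1*11^1*29^1*103^1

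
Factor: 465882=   2^1*3^1*77647^1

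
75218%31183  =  12852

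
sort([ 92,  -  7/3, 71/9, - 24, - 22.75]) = [ - 24,-22.75 , - 7/3, 71/9, 92]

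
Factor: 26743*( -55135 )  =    -  5^1*47^1*569^1*11027^1  =  - 1474475305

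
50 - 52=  - 2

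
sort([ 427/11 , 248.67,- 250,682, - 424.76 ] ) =[ - 424.76 ,- 250, 427/11, 248.67, 682 ]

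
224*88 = 19712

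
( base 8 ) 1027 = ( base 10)535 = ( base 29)id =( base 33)g7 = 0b1000010111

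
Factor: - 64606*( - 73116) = 2^3*3^3*677^1*32303^1 = 4723732296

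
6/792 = 1/132  =  0.01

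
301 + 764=1065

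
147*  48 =7056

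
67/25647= 67/25647 = 0.00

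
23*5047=116081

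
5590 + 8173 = 13763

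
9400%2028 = 1288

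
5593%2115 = 1363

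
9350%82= 2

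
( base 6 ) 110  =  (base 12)36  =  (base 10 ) 42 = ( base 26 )1g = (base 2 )101010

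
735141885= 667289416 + 67852469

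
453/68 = 453/68 = 6.66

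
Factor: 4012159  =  103^1 * 38953^1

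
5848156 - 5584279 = 263877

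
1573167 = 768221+804946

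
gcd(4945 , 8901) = 989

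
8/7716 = 2/1929 =0.00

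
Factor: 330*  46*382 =5798760  =  2^3*3^1*5^1*11^1 * 23^1*191^1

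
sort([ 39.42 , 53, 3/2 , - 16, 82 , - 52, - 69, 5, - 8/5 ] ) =[  -  69, - 52, - 16, - 8/5,3/2,5 , 39.42,  53 , 82 ] 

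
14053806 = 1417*9918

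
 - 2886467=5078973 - 7965440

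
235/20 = 11+3/4=11.75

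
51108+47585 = 98693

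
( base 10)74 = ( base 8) 112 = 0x4a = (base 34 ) 26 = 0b1001010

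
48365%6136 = 5413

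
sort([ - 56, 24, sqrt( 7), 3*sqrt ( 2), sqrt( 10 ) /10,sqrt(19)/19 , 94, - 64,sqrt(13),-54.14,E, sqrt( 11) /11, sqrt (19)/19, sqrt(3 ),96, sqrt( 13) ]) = [ - 64 , - 56, - 54.14, sqrt( 19)/19 , sqrt( 19)/19, sqrt(11) /11, sqrt(10) /10, sqrt(3),sqrt (7), E  ,  sqrt(13) , sqrt(13), 3*sqrt(2 ), 24, 94,96 ]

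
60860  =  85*716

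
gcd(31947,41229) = 3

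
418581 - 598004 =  - 179423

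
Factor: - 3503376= - 2^4*3^2*24329^1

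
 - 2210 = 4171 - 6381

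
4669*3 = 14007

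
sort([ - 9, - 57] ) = [- 57,-9 ] 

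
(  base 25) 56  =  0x83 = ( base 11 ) 10a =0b10000011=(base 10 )131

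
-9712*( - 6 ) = 58272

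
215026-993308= - 778282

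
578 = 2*289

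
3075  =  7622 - 4547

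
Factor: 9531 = 3^3 * 353^1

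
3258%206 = 168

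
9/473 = 9/473  =  0.02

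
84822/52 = 1631 + 5/26= 1631.19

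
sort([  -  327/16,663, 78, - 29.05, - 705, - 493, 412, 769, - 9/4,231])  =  [ - 705, - 493, - 29.05,-327/16, - 9/4 , 78, 231, 412,663 , 769]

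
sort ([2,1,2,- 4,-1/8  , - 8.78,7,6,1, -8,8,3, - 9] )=[ - 9 , - 8.78,-8, - 4,-1/8, 1, 1, 2,2, 3,6,7, 8 ] 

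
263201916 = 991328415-728126499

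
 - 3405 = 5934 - 9339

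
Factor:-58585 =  - 5^1*11717^1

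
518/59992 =259/29996 = 0.01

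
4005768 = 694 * 5772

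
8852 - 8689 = 163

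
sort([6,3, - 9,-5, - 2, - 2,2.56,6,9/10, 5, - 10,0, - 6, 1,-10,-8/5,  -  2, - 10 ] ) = [ - 10, - 10, - 10,-9, - 6,  -  5, - 2, - 2 , - 2, - 8/5,0 , 9/10, 1,2.56, 3, 5, 6,6]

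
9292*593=5510156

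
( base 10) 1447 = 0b10110100111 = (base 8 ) 2647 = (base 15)667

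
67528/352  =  191 + 37/44=191.84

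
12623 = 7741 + 4882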